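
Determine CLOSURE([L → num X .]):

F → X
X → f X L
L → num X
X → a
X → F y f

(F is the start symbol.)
{ [L → num X .] }

Start with: [L → num X .]
The dot is at the end, so nothing is added.

CLOSURE = { [L → num X .] }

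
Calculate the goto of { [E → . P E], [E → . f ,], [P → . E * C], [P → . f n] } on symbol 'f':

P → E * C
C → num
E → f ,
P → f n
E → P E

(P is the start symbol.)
{ [E → f . ,], [P → f . n] }

GOTO(I, 'f') = CLOSURE({ [A → αX.β] : [A → α.Xβ] ∈ I, X = 'f' })

Items with dot before 'f', with the dot advanced:
  [E → . f ,] → [E → f . ,]
  [P → . f n] → [P → f . n]
Closure adds nothing (no advanced item has the dot before a non-terminal).

GOTO = { [E → f . ,], [P → f . n] }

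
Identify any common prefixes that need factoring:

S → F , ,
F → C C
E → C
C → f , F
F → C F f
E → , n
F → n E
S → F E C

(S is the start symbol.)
Yes, S has productions with common prefix 'F'; F has productions with common prefix 'C'

Left-factoring is needed when two productions for the same non-terminal
share a common prefix on the right-hand side.

Productions for S:
  S → F , ,
  S → F E C
Productions for F:
  F → C C
  F → C F f
  F → n E
Productions for E:
  E → C
  E → , n

Found common prefix 'F' in productions for S
Found common prefix 'C' in productions for F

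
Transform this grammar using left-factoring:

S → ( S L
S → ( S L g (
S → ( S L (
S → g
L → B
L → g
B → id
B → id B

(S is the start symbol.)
Left-factoring transforms A → αβ₁ | αβ₂ into A → αA' and A' → β₁ | β₂
(α is the longest common prefix among the alternatives). Repeat until
no nonterminal has two alternatives with a common prefix.

Round 1: S has alternatives sharing prefix '( S L'. Introduce S': S → ( S L S'
  Add: S' → ε
  Add: S' → g (
  Add: S' → (

Round 2: B has alternatives sharing prefix 'id'. Introduce B': B → id B'
  Add: B' → ε
  Add: B' → B

No remaining common prefixes — done.

Resulting grammar:
S → ( S L S'
S' → ε
S' → g (
S' → (
S → g
L → B
L → g
B → id B'
B' → ε
B' → B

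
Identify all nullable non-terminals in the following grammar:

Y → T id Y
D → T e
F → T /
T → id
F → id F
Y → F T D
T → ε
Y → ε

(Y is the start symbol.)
{ 'T', 'Y' }

A non-terminal is nullable if it can derive ε (the empty string): either it has an ε-production, or it has a production whose right-hand side consists entirely of nullable non-terminals.

ε-productions: T → ε, Y → ε
So T, Y are immediately nullable.
No further non-terminal can be added: every production for the remaining non-terminals contains a terminal or a non-nullable non-terminal.
Nullable = { 'T', 'Y' }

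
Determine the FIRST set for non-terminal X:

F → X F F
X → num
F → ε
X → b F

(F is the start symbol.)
To compute FIRST(X), examine every production with X on the left-hand side, reading each right-hand side left to right until a non-nullable symbol is reached.

From X → num:
  - num is a terminal: add 'num' and stop
From X → b F:
  - b is a terminal: add 'b' and stop

Collecting: FIRST(X) = { 'b', 'num' }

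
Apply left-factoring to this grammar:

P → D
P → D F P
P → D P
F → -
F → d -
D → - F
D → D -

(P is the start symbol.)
Left-factoring transforms A → αβ₁ | αβ₂ into A → αA' and A' → β₁ | β₂
(α is the longest common prefix among the alternatives). Repeat until
no nonterminal has two alternatives with a common prefix.

Round 1: P has alternatives sharing prefix 'D'. Introduce P': P → D P'
  Add: P' → ε
  Add: P' → F P
  Add: P' → P

No remaining common prefixes — done.

Resulting grammar:
P → D P'
P' → ε
P' → F P
P' → P
F → -
F → d -
D → - F
D → D -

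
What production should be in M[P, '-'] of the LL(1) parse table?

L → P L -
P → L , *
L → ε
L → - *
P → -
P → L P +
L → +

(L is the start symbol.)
P → L , *, P → -, P → L P +

To find M[P, '-'], we find productions for P where '-' is in the predict set (PREDICT(N → α) = (FIRST(α) \ {ε}) ∪ (FOLLOW(N) if α ⇒* ε)).

Relevant sets:
  FIRST(L) = { '+', ',', '-', ε }
  FIRST(P) = { '+', ',', '-' }

P → L , *: PREDICT = { '+', ',', '-' }
  '-' is in predict set, so this production goes in M[P, '-']
P → -: PREDICT = { '-' }
  '-' is in predict set, so this production goes in M[P, '-']
P → L P +: PREDICT = { '+', ',', '-' }
  '-' is in predict set, so this production goes in M[P, '-']

M[P, '-'] = P → L , *, P → -, P → L P +  (a multiply-defined cell — the grammar is not LL(1))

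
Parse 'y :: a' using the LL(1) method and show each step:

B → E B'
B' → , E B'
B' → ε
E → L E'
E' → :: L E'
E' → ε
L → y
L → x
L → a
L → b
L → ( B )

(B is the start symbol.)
Stack is shown with the top on the left.

Stack         Input     Action
------------------------------
B $           y :: a $  output B → E B'
E B' $        y :: a $  output E → L E'
L E' B' $     y :: a $  output L → y
y E' B' $     y :: a $  match 'y'
E' B' $       :: a $    output E' → :: L E'
:: L E' B' $  :: a $    match '::'
L E' B' $     a $       output L → a
a E' B' $     a $       match 'a'
E' B' $       $         output E' → ε
B' $          $         output B' → ε
$             $         accept

The string is accepted.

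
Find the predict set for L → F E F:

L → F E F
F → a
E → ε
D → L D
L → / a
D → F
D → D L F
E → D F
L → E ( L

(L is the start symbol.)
PREDICT(L → F E F) = (FIRST(RHS) \ {ε}) ∪ (FOLLOW(L) if ε ∈ FIRST(RHS), i.e. RHS ⇒* ε)
FIRST(F) = { 'a' }
FIRST(F E F) = { 'a' }
ε ∉ FIRST(F E F), so FOLLOW(L) is not added.
PREDICT(L → F E F) = { 'a' }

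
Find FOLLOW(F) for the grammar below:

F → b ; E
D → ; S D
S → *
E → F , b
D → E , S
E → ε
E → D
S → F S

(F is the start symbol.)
F is the start symbol, so $ ∈ FOLLOW(F).
In E → F , b: F is followed by ',' b, add FIRST(',' b) \ {ε} = { ',' }
In S → F S: F is followed by S, add FIRST(S) \ {ε} = { '*', 'b' }

Taking the union: FOLLOW(F) = { $, '*', ',', 'b' }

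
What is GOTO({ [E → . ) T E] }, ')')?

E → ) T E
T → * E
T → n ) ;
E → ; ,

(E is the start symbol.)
GOTO(I, ')') = CLOSURE({ [A → αX.β] : [A → α.Xβ] ∈ I, X = ')' })

Items with dot before ')', with the dot advanced:
  [E → . ) T E] → [E → ) . T E]
Closure of the advanced items:
  [E → ) . T E] has the dot before T: add [T → . * E], [T → . n ) ;]

GOTO = { [E → ) . T E], [T → . * E], [T → . n ) ;] }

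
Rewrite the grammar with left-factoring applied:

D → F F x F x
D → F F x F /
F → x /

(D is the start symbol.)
D → F F x F D'
D' → x
D' → /
F → x /

Left-factoring transforms A → αβ₁ | αβ₂ into A → αA' and A' → β₁ | β₂
(α is the longest common prefix among the alternatives). Repeat until
no nonterminal has two alternatives with a common prefix.

Round 1: D has alternatives sharing prefix 'F F x F'. Introduce D': D → F F x F D'
  Add: D' → x
  Add: D' → /

No remaining common prefixes — done.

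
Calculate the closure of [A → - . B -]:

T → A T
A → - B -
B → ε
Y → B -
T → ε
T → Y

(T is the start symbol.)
Start with: [A → - . B -]
  [A → - . B -] has the dot before B: add [B → .]
No further items can be added.

CLOSURE = { [A → - . B -], [B → .] }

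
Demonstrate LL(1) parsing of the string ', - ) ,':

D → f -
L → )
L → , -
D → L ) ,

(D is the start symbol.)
LL(1) parsing maintains a stack (initially the start symbol over $) and the input. At each step: if the stack top is a terminal, match it against the current input token; if it is a non-terminal N, replace it with the RHS of M[N, lookahead] (the unique production whose predict set contains the lookahead).

Stack is shown with the top on the left.

Stack      Input      Action
----------------------------
D $        , - ) , $  output D → L ) ,
L ) , $    , - ) , $  output L → , -
, - ) , $  , - ) , $  match ','
- ) , $    - ) , $    match '-'
) , $      ) , $      match ')'
, $        , $        match ','
$          $          accept

The string is accepted.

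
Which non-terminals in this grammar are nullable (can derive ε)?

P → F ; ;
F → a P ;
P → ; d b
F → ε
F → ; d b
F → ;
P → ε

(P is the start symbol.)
A non-terminal is nullable if it can derive ε (the empty string): either it has an ε-production, or it has a production whose right-hand side consists entirely of nullable non-terminals.

ε-productions: F → ε, P → ε
So F, P are immediately nullable.
Every non-terminal is now nullable.
Nullable = { 'F', 'P' }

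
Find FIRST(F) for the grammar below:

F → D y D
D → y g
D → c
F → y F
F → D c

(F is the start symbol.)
{ 'c', 'y' }

To compute FIRST(F), examine every production with F on the left-hand side, reading each right-hand side left to right until a non-nullable symbol is reached.

FIRST sets of the other non-terminals involved (by the same procedure, iterated to a fixed point):
  FIRST(D) = { 'c', 'y' }

From F → D y D:
  - D is a non-terminal: add FIRST(D) \ {ε} = { 'c', 'y' }
    D is not nullable, so stop
From F → y F:
  - y is a terminal: add 'y' and stop
From F → D c:
  - D is a non-terminal: add FIRST(D) \ {ε} = { 'c', 'y' }
    D is not nullable, so stop

Collecting: FIRST(F) = { 'c', 'y' }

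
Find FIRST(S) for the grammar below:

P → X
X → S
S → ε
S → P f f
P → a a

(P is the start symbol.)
To compute FIRST(S), examine every production with S on the left-hand side, reading each right-hand side left to right until a non-nullable symbol is reached.

FIRST sets of the other non-terminals involved (by the same procedure, iterated to a fixed point):
  FIRST(P) = { 'a', 'f', ε }

From S → ε:
  - ε-production, so ε ∈ FIRST(S)
From S → P f f:
  - P is a non-terminal: add FIRST(P) \ {ε} = { 'a', 'f' }
    P is nullable, so continue to the next symbol
  - f is a terminal: add 'f' and stop

Collecting: FIRST(S) = { 'a', 'f', ε }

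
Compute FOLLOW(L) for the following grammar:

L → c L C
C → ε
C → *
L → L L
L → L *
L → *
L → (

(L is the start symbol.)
To compute FOLLOW(L), find every occurrence of L on a right-hand side N → α L β: add FIRST(β) \ {ε}, and if β is empty or nullable also add FOLLOW(N). Iterate to a fixed point.

L is the start symbol, so $ ∈ FOLLOW(L).
In L → c L C: L is followed by C, add FIRST(C) \ {ε} = { '*' }
  C is nullable, so FOLLOW(L) is also included — that is the set being defined, nothing new
In L → L L: L is followed by L, add FIRST(L) \ {ε} = { '(', '*', 'c' }
In L → L L: L is at the end; this adds FOLLOW(L) to itself — nothing new
In L → L *: L is followed by '*', add FIRST('*') \ {ε} = { '*' }

Taking the union: FOLLOW(L) = { $, '(', '*', 'c' }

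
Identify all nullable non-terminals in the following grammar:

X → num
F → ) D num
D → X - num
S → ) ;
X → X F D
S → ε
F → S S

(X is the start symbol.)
{ 'F', 'S' }

A non-terminal is nullable if it can derive ε (the empty string): either it has an ε-production, or it has a production whose right-hand side consists entirely of nullable non-terminals.

ε-productions: S → ε
So S is immediately nullable.
F → S S: every symbol on the right is nullable, so F is nullable too.
No further non-terminal can be added: every production for the remaining non-terminals contains a terminal or a non-nullable non-terminal.
Nullable = { 'F', 'S' }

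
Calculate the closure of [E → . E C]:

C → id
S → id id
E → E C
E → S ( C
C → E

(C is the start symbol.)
{ [E → . E C], [E → . S ( C], [S → . id id] }

Start with: [E → . E C]
  [E → . E C] has the dot before E: add [E → . S ( C]
  [E → . S ( C] has the dot before S: add [S → . id id]
No further items can be added.

CLOSURE = { [E → . E C], [E → . S ( C], [S → . id id] }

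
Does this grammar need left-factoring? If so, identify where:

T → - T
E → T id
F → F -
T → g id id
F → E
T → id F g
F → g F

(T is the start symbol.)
No, left-factoring is not needed

Left-factoring is needed when two productions for the same non-terminal
share a common prefix on the right-hand side.

Productions for T:
  T → - T
  T → g id id
  T → id F g
Productions for F:
  F → F -
  F → E
  F → g F

No common prefixes found.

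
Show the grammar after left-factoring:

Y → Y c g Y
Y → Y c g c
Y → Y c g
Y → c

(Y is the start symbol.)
Left-factoring transforms A → αβ₁ | αβ₂ into A → αA' and A' → β₁ | β₂
(α is the longest common prefix among the alternatives). Repeat until
no nonterminal has two alternatives with a common prefix.

Round 1: Y has alternatives sharing prefix 'Y c g'. Introduce Y': Y → Y c g Y'
  Add: Y' → Y
  Add: Y' → c
  Add: Y' → ε

No remaining common prefixes — done.

Resulting grammar:
Y → Y c g Y'
Y' → Y
Y' → c
Y' → ε
Y → c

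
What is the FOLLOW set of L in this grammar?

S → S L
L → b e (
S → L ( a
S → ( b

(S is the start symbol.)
{ $, '(', 'b' }

To compute FOLLOW(L), find every occurrence of L on a right-hand side N → α L β: add FIRST(β) \ {ε}, and if β is empty or nullable also add FOLLOW(N). Iterate to a fixed point.

In S → S L: L is at the end, add FOLLOW(S)
In S → L ( a: L is followed by '(' a, add FIRST('(' a) \ {ε} = { '(' }

The FOLLOW sets referred to above (computed the same way, to a fixed point):
  FOLLOW(S) = { $, 'b' }

Taking the union: FOLLOW(L) = { $, '(', 'b' }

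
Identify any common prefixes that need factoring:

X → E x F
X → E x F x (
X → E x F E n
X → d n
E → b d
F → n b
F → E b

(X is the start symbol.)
Left-factoring is needed when two productions for the same non-terminal
share a common prefix on the right-hand side.

Productions for X:
  X → E x F
  X → E x F x (
  X → E x F E n
  X → d n
Productions for F:
  F → n b
  F → E b

Found common prefix 'E x F' in productions for X

Answer: Yes, X has productions with common prefix 'E x F'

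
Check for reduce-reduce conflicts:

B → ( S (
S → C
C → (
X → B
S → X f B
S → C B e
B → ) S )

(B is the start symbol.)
No reduce-reduce conflicts

Augment with B' → B and build the canonical LR(0) collection (I0 = CLOSURE({[B' → . B]}), then GOTO on every symbol after a dot until no new states appear). It has 16 states:
  I0: { [B → . ( S (], [B → . ) S )], [B' → . B] }  — shift
  I1: { [B → ( . S (], [B → . ( S (], [B → . ) S )], [C → . (], [S → . C B e], [S → . C], [S → . X f B], [X → . B] }  — shift
  I2: { [B → ) . S )], [B → . ( S (], [B → . ) S )], [C → . (], [S → . C B e], [S → . C], [S → . X f B], [X → . B] }  — shift
  I3: { [B' → B .] }  — accept
  I4: { [B → ( . S (], [B → . ( S (], [B → . ) S )], [C → ( .], [C → . (], [S → . C B e], [S → . C], [S → . X f B], [X → . B] }  — shift, reduce
  I5: { [X → B .] }  — reduce
  I6: { [B → . ( S (], [B → . ) S )], [S → C . B e], [S → C .] }  — shift, reduce
  I7: { [B → ) S . )] }  — shift
  I8: { [S → X . f B] }  — shift
  I9: { [B → . ( S (], [B → . ) S )], [S → X f . B] }  — shift
  I10: { [S → X f B .] }  — reduce
  I11: { [B → ) S ) .] }  — reduce
  I12: { [S → C B . e] }  — shift
  I13: { [S → C B e .] }  — reduce
  I14: { [B → ( S . (] }  — shift
  I15: { [B → ( S ( .] }  — reduce

No state contains more than one complete item.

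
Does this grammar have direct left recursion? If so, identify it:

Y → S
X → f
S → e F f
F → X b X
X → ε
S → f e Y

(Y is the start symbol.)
No direct left recursion

Direct left recursion occurs when N → N α for some non-terminal N (the right-hand side begins with the left-hand side itself).

Y → S: starts with S
X → f: starts with f
S → e F f: starts with e
F → X b X: starts with X
X → ε: starts with ε
S → f e Y: starts with f

No direct left recursion found.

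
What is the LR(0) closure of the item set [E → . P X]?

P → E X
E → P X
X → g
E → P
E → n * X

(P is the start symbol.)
{ [E → . P X], [E → . P], [E → . n * X], [P → . E X] }

To compute CLOSURE, for each item [A → α.Bβ] where B is a non-terminal, add [B → .γ] for all productions B → γ; repeat for the newly added items until nothing changes.

Start with: [E → . P X]
  [E → . P X] has the dot before P: add [P → . E X]
  [P → . E X] has the dot before E: add [E → . P], [E → . n * X]
No further items can be added.

CLOSURE = { [E → . P X], [E → . P], [E → . n * X], [P → . E X] }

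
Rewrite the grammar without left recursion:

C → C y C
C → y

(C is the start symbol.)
C is directly left-recursive. The standard transformation for
  A → A α₁ | ... | A α_m | β₁ | ... | β_n
is
  A  → β₁ A' | ... | β_n A'
  A' → α₁ A' | ... | α_m A' | ε

C → y becomes C → y C'
C → C y C becomes C' → y C C'
Add C' → ε

Resulting grammar:
C → y C'
C' → y C C'
C' → ε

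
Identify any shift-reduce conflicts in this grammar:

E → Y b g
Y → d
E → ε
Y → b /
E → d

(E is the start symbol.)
A shift-reduce conflict occurs when an LR(0) state has both:
  - a complete (reduce) item [A → α .] (dot at the end), and
  - a shift item [B → β . c γ] (dot before a terminal).

Augment with E' → E and build the canonical LR(0) collection (I0 = CLOSURE({[E' → . E]}), then GOTO on every symbol after a dot until no new states appear). It has 8 states:
  I0: { [E → . Y b g], [E → . d], [E → .], [E' → . E], [Y → . b /], [Y → . d] }  — shift, reduce
  I1: { [E' → E .] }  — accept
  I2: { [E → Y . b g] }  — shift
  I3: { [Y → b . /] }  — shift
  I4: { [E → d .], [Y → d .] }  — 2 reduces
  I5: { [Y → b / .] }  — reduce
  I6: { [E → Y b . g] }  — shift
  I7: { [E → Y b g .] }  — reduce

I0 contains reduce item [E → .] and shift items [E → . d], [Y → . b /], [Y → . d] — shift-reduce conflict.

Answer: Yes — I0: [E → .] vs [E → . d]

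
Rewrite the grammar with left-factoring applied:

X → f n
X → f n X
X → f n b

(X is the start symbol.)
X → f n X'
X' → ε
X' → X
X' → b

Left-factoring transforms A → αβ₁ | αβ₂ into A → αA' and A' → β₁ | β₂
(α is the longest common prefix among the alternatives). Repeat until
no nonterminal has two alternatives with a common prefix.

Round 1: X has alternatives sharing prefix 'f n'. Introduce X': X → f n X'
  Add: X' → ε
  Add: X' → X
  Add: X' → b

No remaining common prefixes — done.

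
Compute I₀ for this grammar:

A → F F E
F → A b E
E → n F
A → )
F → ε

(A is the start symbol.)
{ [A → . )], [A → . F F E], [A' → . A], [F → . A b E], [F → .] }

First, augment the grammar with A' → A
I₀ = CLOSURE({ [A' → . A] }):
  [A' → . A] has the dot before A: add [A → . F F E], [A → . )]
  [A → . F F E] has the dot before F: add [F → . A b E], [F → .]
No further items can be added.

I₀ = { [A → . )], [A → . F F E], [A' → . A], [F → . A b E], [F → .] }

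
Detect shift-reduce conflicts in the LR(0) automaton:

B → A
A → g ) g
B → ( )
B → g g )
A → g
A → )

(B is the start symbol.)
A shift-reduce conflict occurs when an LR(0) state has both:
  - a complete (reduce) item [A → α .] (dot at the end), and
  - a shift item [B → β . c γ] (dot before a terminal).

Augment with B' → B and build the canonical LR(0) collection (I0 = CLOSURE({[B' → . B]}), then GOTO on every symbol after a dot until no new states appear). It has 11 states:
  I0: { [A → . )], [A → . g ) g], [A → . g], [B → . ( )], [B → . A], [B → . g g )], [B' → . B] }  — shift
  I1: { [B → ( . )] }  — shift
  I2: { [A → ) .] }  — reduce
  I3: { [B → A .] }  — reduce
  I4: { [B' → B .] }  — accept
  I5: { [A → g . ) g], [A → g .], [B → g . g )] }  — shift, reduce
  I6: { [A → g ) . g] }  — shift
  I7: { [B → g g . )] }  — shift
  I8: { [B → g g ) .] }  — reduce
  I9: { [A → g ) g .] }  — reduce
  I10: { [B → ( ) .] }  — reduce

I5 contains reduce item [A → g .] and shift items [A → g . ) g], [B → g . g )] — shift-reduce conflict.

Answer: Yes — I5: [A → g .] vs [A → g . ) g]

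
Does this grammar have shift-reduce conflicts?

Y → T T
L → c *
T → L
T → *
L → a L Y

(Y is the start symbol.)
No shift-reduce conflicts

Augment with Y' → Y and build the canonical LR(0) collection (I0 = CLOSURE({[Y' → . Y]}), then GOTO on every symbol after a dot until no new states appear). It has 11 states:
  I0: { [L → . a L Y], [L → . c *], [T → . *], [T → . L], [Y → . T T], [Y' → . Y] }  — shift
  I1: { [T → * .] }  — reduce
  I2: { [T → L .] }  — reduce
  I3: { [L → . a L Y], [L → . c *], [T → . *], [T → . L], [Y → T . T] }  — shift
  I4: { [Y' → Y .] }  — accept
  I5: { [L → . a L Y], [L → . c *], [L → a . L Y] }  — shift
  I6: { [L → c . *] }  — shift
  I7: { [L → c * .] }  — reduce
  I8: { [L → . a L Y], [L → . c *], [L → a L . Y], [T → . *], [T → . L], [Y → . T T] }  — shift
  I9: { [L → a L Y .] }  — reduce
  I10: { [Y → T T .] }  — reduce

No state contains both a complete item and a shift item.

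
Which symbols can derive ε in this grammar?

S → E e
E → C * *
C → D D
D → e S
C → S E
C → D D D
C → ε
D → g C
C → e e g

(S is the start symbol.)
A non-terminal is nullable if it can derive ε (the empty string): either it has an ε-production, or it has a production whose right-hand side consists entirely of nullable non-terminals.

ε-productions: C → ε
So C is immediately nullable.
No further non-terminal can be added: every production for the remaining non-terminals contains a terminal or a non-nullable non-terminal.
Nullable = { 'C' }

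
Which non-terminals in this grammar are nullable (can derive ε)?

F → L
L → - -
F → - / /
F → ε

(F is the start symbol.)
{ 'F' }

A non-terminal is nullable if it can derive ε (the empty string): either it has an ε-production, or it has a production whose right-hand side consists entirely of nullable non-terminals.

ε-productions: F → ε
So F is immediately nullable.
No further non-terminal can be added: every production for the remaining non-terminals contains a terminal or a non-nullable non-terminal.
Nullable = { 'F' }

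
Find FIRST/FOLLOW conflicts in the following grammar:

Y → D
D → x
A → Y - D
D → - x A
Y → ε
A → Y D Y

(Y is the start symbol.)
Yes. Y → D with FOLLOW(Y) on { '-', 'x' }

Nullable non-terminals: Y.
FIRST sets used below: FIRST(D) = { '-', 'x' }

Y: nullable alternative(s) Y → ε; FOLLOW(Y) = { $, '-', 'x' }
  Y → D: FIRST \ {ε} = { '-', 'x' } — overlaps FOLLOW(Y) on { '-', 'x' }: CONFLICT
  Y → ε: FIRST \ {ε} = { } — this is the only nullable alternative, skip

A, D have no nullable alternative, so no FIRST/FOLLOW check is needed there.

So the grammar has 1 FIRST/FOLLOW conflict (marked CONFLICT above).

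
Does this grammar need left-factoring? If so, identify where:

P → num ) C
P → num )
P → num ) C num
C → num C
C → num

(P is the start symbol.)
Yes, P has productions with common prefix 'num )'; C has productions with common prefix 'num'

Left-factoring is needed when two productions for the same non-terminal
share a common prefix on the right-hand side.

Productions for P:
  P → num ) C
  P → num )
  P → num ) C num
Productions for C:
  C → num C
  C → num

Found common prefix 'num )' in productions for P
Found common prefix 'num' in productions for C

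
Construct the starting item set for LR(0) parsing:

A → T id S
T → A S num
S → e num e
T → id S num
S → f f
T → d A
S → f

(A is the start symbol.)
{ [A → . T id S], [A' → . A], [T → . A S num], [T → . d A], [T → . id S num] }

First, augment the grammar with A' → A
I₀ = CLOSURE({ [A' → . A] }):
  [A' → . A] has the dot before A: add [A → . T id S]
  [A → . T id S] has the dot before T: add [T → . A S num], [T → . id S num], [T → . d A]
No further items can be added.

I₀ = { [A → . T id S], [A' → . A], [T → . A S num], [T → . d A], [T → . id S num] }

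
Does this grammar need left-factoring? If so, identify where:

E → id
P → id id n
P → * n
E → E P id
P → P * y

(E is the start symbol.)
No, left-factoring is not needed

Left-factoring is needed when two productions for the same non-terminal
share a common prefix on the right-hand side.

Productions for E:
  E → id
  E → E P id
Productions for P:
  P → id id n
  P → * n
  P → P * y

No common prefixes found.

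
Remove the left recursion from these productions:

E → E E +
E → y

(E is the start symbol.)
E is directly left-recursive. The standard transformation for
  A → A α₁ | ... | A α_m | β₁ | ... | β_n
is
  A  → β₁ A' | ... | β_n A'
  A' → α₁ A' | ... | α_m A' | ε

E → y becomes E → y E'
E → E E + becomes E' → E + E'
Add E' → ε

Resulting grammar:
E → y E'
E' → E + E'
E' → ε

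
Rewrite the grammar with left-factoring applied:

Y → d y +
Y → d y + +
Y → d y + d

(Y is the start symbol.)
Y → d y + Y'
Y' → ε
Y' → +
Y' → d

Left-factoring transforms A → αβ₁ | αβ₂ into A → αA' and A' → β₁ | β₂
(α is the longest common prefix among the alternatives). Repeat until
no nonterminal has two alternatives with a common prefix.

Round 1: Y has alternatives sharing prefix 'd y +'. Introduce Y': Y → d y + Y'
  Add: Y' → ε
  Add: Y' → +
  Add: Y' → d

No remaining common prefixes — done.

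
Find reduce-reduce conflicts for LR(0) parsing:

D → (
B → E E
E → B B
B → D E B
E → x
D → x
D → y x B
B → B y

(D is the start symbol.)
A reduce-reduce conflict occurs when an LR(0) state has two complete items [A → α .] and [B → β .] — both call for a reduction, and with no lookahead the parser cannot choose between them.

Augment with D' → D and build the canonical LR(0) collection (I0 = CLOSURE({[D' → . D]}), then GOTO on every symbol after a dot until no new states appear). It has 16 states:
  I0: { [D → . (], [D → . x], [D → . y x B], [D' → . D] }  — shift
  I1: { [D → ( .] }  — reduce
  I2: { [D' → D .] }  — accept
  I3: { [D → x .] }  — reduce
  I4: { [D → y . x B] }  — shift
  I5: { [B → . B y], [B → . D E B], [B → . E E], [D → . (], [D → . x], [D → . y x B], [D → y x . B], [E → . B B], [E → . x] }  — shift
  I6: { [B → . B y], [B → . D E B], [B → . E E], [B → B . y], [D → . (], [D → . x], [D → . y x B], [D → y x B .], [E → . B B], [E → . x], [E → B . B] }  — shift, reduce
  I7: { [B → . B y], [B → . D E B], [B → . E E], [B → D . E B], [D → . (], [D → . x], [D → . y x B], [E → . B B], [E → . x] }  — shift
  I8: { [B → . B y], [B → . D E B], [B → . E E], [B → E . E], [D → . (], [D → . x], [D → . y x B], [E → . B B], [E → . x] }  — shift
  I9: { [D → x .], [E → x .] }  — 2 reduces
  I10: { [B → . B y], [B → . D E B], [B → . E E], [B → B . y], [D → . (], [D → . x], [D → . y x B], [E → . B B], [E → . x], [E → B . B] }  — shift
  I11: { [B → . B y], [B → . D E B], [B → . E E], [B → E . E], [B → E E .], [D → . (], [D → . x], [D → . y x B], [E → . B B], [E → . x] }  — shift, reduce
  I12: { [B → . B y], [B → . D E B], [B → . E E], [B → B . y], [D → . (], [D → . x], [D → . y x B], [E → . B B], [E → . x], [E → B . B], [E → B B .] }  — shift, reduce
  I13: { [B → B y .], [D → y . x B] }  — shift, reduce
  I14: { [B → . B y], [B → . D E B], [B → . E E], [B → D E . B], [B → E . E], [D → . (], [D → . x], [D → . y x B], [E → . B B], [E → . x] }  — shift
  I15: { [B → . B y], [B → . D E B], [B → . E E], [B → B . y], [B → D E B .], [D → . (], [D → . x], [D → . y x B], [E → . B B], [E → . x], [E → B . B] }  — shift, reduce

I9 contains complete items [D → x .], [E → x .] — reduce-reduce conflict.

Answer: Yes — I9: [D → x .] vs [E → x .]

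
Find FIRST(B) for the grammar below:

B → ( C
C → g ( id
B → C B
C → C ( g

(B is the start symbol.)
{ '(', 'g' }

FIRST sets of the other non-terminals involved (by the same procedure, iterated to a fixed point):
  FIRST(C) = { 'g' }

From B → ( C:
  - '(' is a terminal: add '(' and stop
From B → C B:
  - C is a non-terminal: add FIRST(C) \ {ε} = { 'g' }
    C is not nullable, so stop

Collecting: FIRST(B) = { '(', 'g' }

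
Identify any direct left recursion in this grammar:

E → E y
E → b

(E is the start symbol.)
Yes, E is left-recursive

Direct left recursion occurs when N → N α for some non-terminal N (the right-hand side begins with the left-hand side itself).

E → E y: LEFT RECURSIVE (starts with E)
E → b: starts with b

The grammar has direct left recursion on: E.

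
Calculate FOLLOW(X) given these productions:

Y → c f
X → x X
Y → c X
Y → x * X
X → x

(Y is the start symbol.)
{ $ }

To compute FOLLOW(X), find every occurrence of X on a right-hand side N → α X β: add FIRST(β) \ {ε}, and if β is empty or nullable also add FOLLOW(N). Iterate to a fixed point.

In X → x X: X is at the end; this adds FOLLOW(X) to itself — nothing new
In Y → c X: X is at the end, add FOLLOW(Y)
In Y → x * X: X is at the end, add FOLLOW(Y)

The FOLLOW sets referred to above (computed the same way, to a fixed point):
  FOLLOW(Y) = { $ }

Taking the union: FOLLOW(X) = { $ }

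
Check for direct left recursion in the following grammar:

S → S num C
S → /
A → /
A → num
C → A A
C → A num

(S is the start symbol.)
Direct left recursion occurs when N → N α for some non-terminal N (the right-hand side begins with the left-hand side itself).

S → S num C: LEFT RECURSIVE (starts with S)
S → /: starts with '/'
A → /: starts with '/'
A → num: starts with num
C → A A: starts with A
C → A num: starts with A

The grammar has direct left recursion on: S.

Answer: Yes, S is left-recursive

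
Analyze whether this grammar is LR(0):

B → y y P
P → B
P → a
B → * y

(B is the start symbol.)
Yes, the grammar is LR(0)

Augment with B' → B and build the canonical LR(0) collection (I0 = CLOSURE({[B' → . B]}), then GOTO on every symbol after a dot until no new states appear). It has 9 states:
  I0: { [B → . * y], [B → . y y P], [B' → . B] }  — shift
  I1: { [B → * . y] }  — shift
  I2: { [B' → B .] }  — accept
  I3: { [B → y . y P] }  — shift
  I4: { [B → . * y], [B → . y y P], [B → y y . P], [P → . B], [P → . a] }  — shift
  I5: { [P → B .] }  — reduce
  I6: { [B → y y P .] }  — reduce
  I7: { [P → a .] }  — reduce
  I8: { [B → * y .] }  — reduce

Every state is either a pure shift/goto state or contains exactly one complete item and nothing to shift — no conflicts. The grammar is LR(0).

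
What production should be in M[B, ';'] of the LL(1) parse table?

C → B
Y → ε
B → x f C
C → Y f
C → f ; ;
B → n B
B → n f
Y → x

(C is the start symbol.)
To find M[B, ';'], we find productions for B where ';' is in the predict set (PREDICT(N → α) = (FIRST(α) \ {ε}) ∪ (FOLLOW(N) if α ⇒* ε)).

B → x f C: PREDICT = { 'x' }
B → n B: PREDICT = { 'n' }
B → n f: PREDICT = { 'n' }

M[B, ';'] is empty (no production applies)

Answer: Empty (error entry)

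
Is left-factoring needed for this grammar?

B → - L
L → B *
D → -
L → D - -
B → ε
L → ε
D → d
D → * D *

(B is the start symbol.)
Left-factoring is needed when two productions for the same non-terminal
share a common prefix on the right-hand side.

Productions for B:
  B → - L
  B → ε
Productions for L:
  L → B *
  L → D - -
  L → ε
Productions for D:
  D → -
  D → d
  D → * D *

No common prefixes found.

Answer: No, left-factoring is not needed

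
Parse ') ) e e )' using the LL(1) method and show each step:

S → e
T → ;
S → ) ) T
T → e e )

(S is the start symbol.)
LL(1) parsing maintains a stack (initially the start symbol over $) and the input. At each step: if the stack top is a terminal, match it against the current input token; if it is a non-terminal N, replace it with the RHS of M[N, lookahead] (the unique production whose predict set contains the lookahead).

Stack is shown with the top on the left.

Stack    Input        Action
----------------------------
S $      ) ) e e ) $  output S → ) ) T
) ) T $  ) ) e e ) $  match ')'
) T $    ) e e ) $    match ')'
T $      e e ) $      output T → e e )
e e ) $  e e ) $      match 'e'
e ) $    e ) $        match 'e'
) $      ) $          match ')'
$        $            accept

The string is accepted.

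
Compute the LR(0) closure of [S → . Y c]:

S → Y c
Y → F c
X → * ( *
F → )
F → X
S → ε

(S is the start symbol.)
{ [F → . )], [F → . X], [S → . Y c], [X → . * ( *], [Y → . F c] }

To compute CLOSURE, for each item [A → α.Bβ] where B is a non-terminal, add [B → .γ] for all productions B → γ; repeat for the newly added items until nothing changes.

Start with: [S → . Y c]
  [S → . Y c] has the dot before Y: add [Y → . F c]
  [Y → . F c] has the dot before F: add [F → . )], [F → . X]
  [F → . X] has the dot before X: add [X → . * ( *]
No further items can be added.

CLOSURE = { [F → . )], [F → . X], [S → . Y c], [X → . * ( *], [Y → . F c] }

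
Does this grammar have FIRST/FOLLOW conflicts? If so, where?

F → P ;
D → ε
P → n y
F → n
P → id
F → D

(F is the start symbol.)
No FIRST/FOLLOW conflicts.

A FIRST/FOLLOW conflict occurs when a non-terminal N has a nullable alternative N → β (β ⇒* ε) and another alternative N → α with FIRST(α) ∩ FOLLOW(N) ≠ ∅: on such a lookahead the parser cannot decide between expanding α and letting N vanish via β.

Nullable non-terminals: D, F.
FIRST sets used below: FIRST(P) = { 'id', 'n' }, FIRST(D) = { ε }
D has a nullable alternative but only one production, so nothing to check.

F: nullable alternative(s) F → D; FOLLOW(F) = { $ }
  F → P ;: FIRST \ {ε} = { 'id', 'n' } — disjoint from FOLLOW(F)
  F → n: FIRST \ {ε} = { 'n' } — disjoint from FOLLOW(F)
  F → D: FIRST \ {ε} = { } — this is the only nullable alternative, skip

P has no nullable alternative, so no FIRST/FOLLOW check is needed there.

No FIRST/FOLLOW conflicts found.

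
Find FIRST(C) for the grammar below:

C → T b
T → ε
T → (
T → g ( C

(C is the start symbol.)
{ '(', 'b', 'g' }

To compute FIRST(C), examine every production with C on the left-hand side, reading each right-hand side left to right until a non-nullable symbol is reached.

FIRST sets of the other non-terminals involved (by the same procedure, iterated to a fixed point):
  FIRST(T) = { '(', 'g', ε }

From C → T b:
  - T is a non-terminal: add FIRST(T) \ {ε} = { '(', 'g' }
    T is nullable, so continue to the next symbol
  - b is a terminal: add 'b' and stop

Collecting: FIRST(C) = { '(', 'b', 'g' }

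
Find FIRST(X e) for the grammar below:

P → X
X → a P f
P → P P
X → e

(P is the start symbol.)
{ 'a', 'e' }

FIRST sets of the non-terminals involved (from the grammar, by fixed-point iteration):
  FIRST(X) = { 'a', 'e' }

To compute FIRST(X e), process the symbols left to right:
Symbol X is a non-terminal. Add FIRST(X) \ {ε} = { 'a', 'e' }
X is not nullable (ε ∉ FIRST(X)), so stop here.
FIRST(X e) = { 'a', 'e' }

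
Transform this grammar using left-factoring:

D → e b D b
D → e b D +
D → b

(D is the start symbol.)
Left-factoring transforms A → αβ₁ | αβ₂ into A → αA' and A' → β₁ | β₂
(α is the longest common prefix among the alternatives). Repeat until
no nonterminal has two alternatives with a common prefix.

Round 1: D has alternatives sharing prefix 'e b D'. Introduce D': D → e b D D'
  Add: D' → b
  Add: D' → +

No remaining common prefixes — done.

Resulting grammar:
D → e b D D'
D' → b
D' → +
D → b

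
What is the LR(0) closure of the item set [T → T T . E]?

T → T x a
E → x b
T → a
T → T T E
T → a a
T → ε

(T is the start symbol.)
{ [E → . x b], [T → T T . E] }

Start with: [T → T T . E]
  [T → T T . E] has the dot before E: add [E → . x b]
No further items can be added.

CLOSURE = { [E → . x b], [T → T T . E] }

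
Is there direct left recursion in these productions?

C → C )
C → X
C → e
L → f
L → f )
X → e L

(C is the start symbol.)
Yes, C is left-recursive

Direct left recursion occurs when N → N α for some non-terminal N (the right-hand side begins with the left-hand side itself).

C → C ): LEFT RECURSIVE (starts with C)
C → X: starts with X
C → e: starts with e
L → f: starts with f
L → f ): starts with f
X → e L: starts with e

The grammar has direct left recursion on: C.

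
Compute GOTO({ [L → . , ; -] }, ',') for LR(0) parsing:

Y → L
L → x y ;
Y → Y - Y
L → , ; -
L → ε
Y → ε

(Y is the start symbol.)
GOTO(I, ',') = CLOSURE({ [A → αX.β] : [A → α.Xβ] ∈ I, X = ',' })

Items with dot before ',', with the dot advanced:
  [L → . , ; -] → [L → , . ; -]
Closure adds nothing (no advanced item has the dot before a non-terminal).

GOTO = { [L → , . ; -] }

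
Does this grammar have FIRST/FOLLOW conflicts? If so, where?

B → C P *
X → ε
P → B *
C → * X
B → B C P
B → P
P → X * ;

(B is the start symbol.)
Nullable non-terminals: X.
X has a nullable alternative but only one production, so nothing to check.

B, C, P have no nullable alternative, so no FIRST/FOLLOW check is needed there.

No FIRST/FOLLOW conflicts found.

Answer: No FIRST/FOLLOW conflicts.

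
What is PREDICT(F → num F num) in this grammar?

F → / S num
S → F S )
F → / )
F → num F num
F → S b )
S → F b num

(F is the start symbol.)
{ 'num' }

PREDICT(F → num F num) = (FIRST(RHS) \ {ε}) ∪ (FOLLOW(F) if ε ∈ FIRST(RHS), i.e. RHS ⇒* ε)
FIRST(num F num) = { 'num' }
ε ∉ FIRST(num F num), so FOLLOW(F) is not added.
PREDICT(F → num F num) = { 'num' }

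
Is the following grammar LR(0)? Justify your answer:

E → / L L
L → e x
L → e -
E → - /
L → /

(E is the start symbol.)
A grammar is LR(0) if no state in the canonical LR(0) collection has:
  - both a shift item (dot before a terminal) and a complete item (shift-reduce conflict), or
  - two or more complete items (reduce-reduce conflict; the accept item [E' → E .] counts as a complete item here).

Augment with E' → E and build the canonical LR(0) collection (I0 = CLOSURE({[E' → . E]}), then GOTO on every symbol after a dot until no new states appear). It has 11 states:
  I0: { [E → . - /], [E → . / L L], [E' → . E] }  — shift
  I1: { [E → - . /] }  — shift
  I2: { [E → / . L L], [L → . /], [L → . e -], [L → . e x] }  — shift
  I3: { [E' → E .] }  — accept
  I4: { [L → / .] }  — reduce
  I5: { [E → / L . L], [L → . /], [L → . e -], [L → . e x] }  — shift
  I6: { [L → e . -], [L → e . x] }  — shift
  I7: { [L → e - .] }  — reduce
  I8: { [L → e x .] }  — reduce
  I9: { [E → / L L .] }  — reduce
  I10: { [E → - / .] }  — reduce

Every state is either a pure shift/goto state or contains exactly one complete item and nothing to shift — no conflicts. The grammar is LR(0).

Answer: Yes, the grammar is LR(0)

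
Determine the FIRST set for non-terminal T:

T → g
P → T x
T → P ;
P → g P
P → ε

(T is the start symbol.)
FIRST sets of the other non-terminals involved (by the same procedure, iterated to a fixed point):
  FIRST(P) = { ';', 'g', ε }

From T → g:
  - g is a terminal: add 'g' and stop
From T → P ;:
  - P is a non-terminal: add FIRST(P) \ {ε} = { ';', 'g' }
    P is nullable, so continue to the next symbol
  - ';' is a terminal: add ';' and stop

Collecting: FIRST(T) = { ';', 'g' }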